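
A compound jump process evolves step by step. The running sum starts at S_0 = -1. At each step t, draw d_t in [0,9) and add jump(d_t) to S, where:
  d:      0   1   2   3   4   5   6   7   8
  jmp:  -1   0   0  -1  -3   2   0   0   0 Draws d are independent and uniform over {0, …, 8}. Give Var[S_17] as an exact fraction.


Outcome values over d=0..8: [-1, 0, 0, -1, -3, 2, 0, 0, 0]
Σy = -3, Σy² = 15, M = 9
μ = -3/9 = -1/3,  σ² = 15/9 − (-1/3)² = 14/9
Independent increments: Var[S_17] = 17·σ² = 17·(14/9) = 238/9

238/9


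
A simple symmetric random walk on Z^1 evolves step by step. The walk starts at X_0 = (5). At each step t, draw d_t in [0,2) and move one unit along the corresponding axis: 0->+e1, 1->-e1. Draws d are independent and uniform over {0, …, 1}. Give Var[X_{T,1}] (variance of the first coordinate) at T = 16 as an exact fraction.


Outcome values over d=0..1: [1, -1]
Σy = 0, Σy² = 2, M = 2
μ = 0/2 = 0,  σ² = 2/2 − (0)² = 1
Independent increments: Var[X_16] = 16·σ² = 16·(1) = 16

16


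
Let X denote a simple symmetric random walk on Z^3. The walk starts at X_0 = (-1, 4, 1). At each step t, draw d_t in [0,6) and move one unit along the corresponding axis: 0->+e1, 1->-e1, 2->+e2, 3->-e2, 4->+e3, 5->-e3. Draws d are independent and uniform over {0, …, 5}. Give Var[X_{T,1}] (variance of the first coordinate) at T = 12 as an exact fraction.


4

Outcome values over d=0..5: [1, -1, 0, 0, 0, 0]
Σy = 0, Σy² = 2, M = 6
μ = 0/6 = 0,  σ² = 2/6 − (0)² = 1/3
Independent increments: Var[X_12] = 12·σ² = 12·(1/3) = 4


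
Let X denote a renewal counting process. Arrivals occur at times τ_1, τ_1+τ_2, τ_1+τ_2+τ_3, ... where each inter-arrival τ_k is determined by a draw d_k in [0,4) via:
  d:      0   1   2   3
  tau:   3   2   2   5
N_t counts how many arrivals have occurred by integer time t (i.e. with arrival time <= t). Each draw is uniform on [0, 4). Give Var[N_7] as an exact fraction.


Inter-arrival values over d=0..3: [3, 2, 2, 5]
Each d has probability 1/4, so the pmf of τ is: f(2) = 1/2, f(3) = 1/4, f(5) = 1/4
Let p_n(j) = P(N_n = j), with p_0 = [1]. Condition on τ_1: p_n(0) = P(τ > n), and for j >= 1, p_n(j) = Σ_{k<=n} f(k)·p_{n−k}(j−1)
p_1 = [1]  (j = 0)
p_2 = [1/2, 1/2]  (j = 0..1)
p_3 = [1/4, 3/4]  (j = 0..1)
p_4 = [1/4, 1/2, 1/4]  (j = 0..2)
p_5 = [0, 1/2, 1/2]  (j = 0..2)
p_6 = [0, 7/16, 7/16, 1/8]  (j = 0..3)
p_7 = [0, 3/16, 1/2, 5/16]  (j = 0..3)
E[N_7] = Σ j·p_7(j) = 17/8;  E[N_7²] = Σ j²·p_7(j) = 5
Var[N_7] = 5 − (17/8)² = 31/64

31/64


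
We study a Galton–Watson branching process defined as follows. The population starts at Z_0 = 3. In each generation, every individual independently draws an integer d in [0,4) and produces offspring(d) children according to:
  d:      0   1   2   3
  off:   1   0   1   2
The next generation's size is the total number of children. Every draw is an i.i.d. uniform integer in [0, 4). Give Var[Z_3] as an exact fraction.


Outcome values over d=0..3: [1, 0, 1, 2]
Σy = 4, Σy² = 6, M = 4
μ = 4/4 = 1,  σ² = 6/4 − (1)² = 1/2
V_0 = 0, E_0 = 3
V_1 = 1/2·E_0 + (1)²·V_0 = 3/2;  E_1 = 3
V_2 = 1/2·E_1 + (1)²·V_1 = 3;  E_2 = 3
V_3 = 1/2·E_2 + (1)²·V_2 = 9/2;  E_3 = 3

9/2


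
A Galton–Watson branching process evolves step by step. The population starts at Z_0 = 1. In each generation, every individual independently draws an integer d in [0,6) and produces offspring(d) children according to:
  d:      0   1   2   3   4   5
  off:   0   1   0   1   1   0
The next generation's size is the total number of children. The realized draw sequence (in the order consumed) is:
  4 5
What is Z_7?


0

gen 0: Z_0=1, draws=[4], offspring=[1], Z_1=1
gen 1: Z_1=1, draws=[5], offspring=[0], Z_2=0
gen 2: Z_2=0, draws=[], offspring=[], Z_3=0
gen 3: Z_3=0, draws=[], offspring=[], Z_4=0
gen 4: Z_4=0, draws=[], offspring=[], Z_5=0
gen 5: Z_5=0, draws=[], offspring=[], Z_6=0
gen 6: Z_6=0, draws=[], offspring=[], Z_7=0


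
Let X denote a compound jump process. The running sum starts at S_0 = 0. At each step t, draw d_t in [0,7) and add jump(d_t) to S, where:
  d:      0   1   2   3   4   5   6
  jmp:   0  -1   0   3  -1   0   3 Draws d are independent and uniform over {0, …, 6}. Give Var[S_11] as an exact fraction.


Outcome values over d=0..6: [0, -1, 0, 3, -1, 0, 3]
Σy = 4, Σy² = 20, M = 7
μ = 4/7 = 4/7,  σ² = 20/7 − (4/7)² = 124/49
Independent increments: Var[S_11] = 11·σ² = 11·(124/49) = 1364/49

1364/49


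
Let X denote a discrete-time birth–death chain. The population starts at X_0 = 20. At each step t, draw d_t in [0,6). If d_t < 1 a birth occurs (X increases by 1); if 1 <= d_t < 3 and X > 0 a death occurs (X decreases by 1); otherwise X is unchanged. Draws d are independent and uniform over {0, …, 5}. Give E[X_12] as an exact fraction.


18

X can drop by at most 1 per step and X_0 = 20 > T = 12, so X_t >= 20 − t >= 8 > 0 for every t <= 12: the floor at 0 (the 'and X > 0' condition) never binds. Hence X_12 = X_0 + Σ_{t<12} Y_t with i.i.d. increments Y_t = y(d_t) ∈ {+1, −1, 0}.
Outcome values over d=0..5: [1, -1, -1, 0, 0, 0]
Σy = -1, Σy² = 3, M = 6
μ = -1/6 = -1/6,  σ² = 3/6 − (-1/6)² = 17/36
E[X_12] = 20 + 12·(-1/6) = 18


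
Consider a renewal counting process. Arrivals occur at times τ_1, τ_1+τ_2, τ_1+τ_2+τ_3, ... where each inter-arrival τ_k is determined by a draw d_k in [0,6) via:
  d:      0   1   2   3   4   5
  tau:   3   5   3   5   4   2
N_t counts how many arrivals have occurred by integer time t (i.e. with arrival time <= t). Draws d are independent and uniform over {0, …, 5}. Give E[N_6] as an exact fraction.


Inter-arrival values over d=0..5: [3, 5, 3, 5, 4, 2]
Each d has probability 1/6, so the pmf of τ is: f(2) = 1/6, f(3) = 1/3, f(4) = 1/6, f(5) = 1/3
Renewal equation for m(n) = E[N_n]: condition on τ_1 = k (if k <= n, one arrival plus a fresh copy on the remaining n−k steps): m(n) = F(n) + Σ_{k<=n} f(k)·m(n−k), where F(n) = P(τ <= n) and m(0) = 0
m(1) = F(1) = 0
m(2) = F(2) = 1/6
m(3) = F(3) = 1/2
m(4) = F(4) + f(2)·m(2) = 2/3 + 1/6·1/6 = 25/36
m(5) = F(5) + f(2)·m(3) + f(3)·m(2) = 1 + 1/6·1/2 + 1/3·1/6 = 41/36
m(6) = F(6) + f(2)·m(4) + f(3)·m(3) + f(4)·m(2) = 1 + 1/6·25/36 + 1/3·1/2 + 1/6·1/6 = 283/216
E[N_6] = m(6) = 283/216

283/216


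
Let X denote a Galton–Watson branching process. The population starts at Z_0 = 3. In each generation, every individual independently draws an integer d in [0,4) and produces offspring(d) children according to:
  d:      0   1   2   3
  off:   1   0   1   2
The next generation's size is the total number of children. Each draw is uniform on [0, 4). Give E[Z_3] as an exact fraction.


3

Outcome values over d=0..3: [1, 0, 1, 2]
Σy = 4, Σy² = 6, M = 4
μ = 4/4 = 1,  σ² = 6/4 − (1)² = 1/2
E[Z_0] = 3
E[Z_1] = 1·E[Z_0] = 3
E[Z_2] = 1·E[Z_1] = 3
E[Z_3] = 1·E[Z_2] = 3


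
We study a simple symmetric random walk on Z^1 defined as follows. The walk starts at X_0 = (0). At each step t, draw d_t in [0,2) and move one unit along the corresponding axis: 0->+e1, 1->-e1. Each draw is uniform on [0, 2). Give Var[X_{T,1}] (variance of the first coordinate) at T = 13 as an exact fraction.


13

Outcome values over d=0..1: [1, -1]
Σy = 0, Σy² = 2, M = 2
μ = 0/2 = 0,  σ² = 2/2 − (0)² = 1
Independent increments: Var[X_13] = 13·σ² = 13·(1) = 13


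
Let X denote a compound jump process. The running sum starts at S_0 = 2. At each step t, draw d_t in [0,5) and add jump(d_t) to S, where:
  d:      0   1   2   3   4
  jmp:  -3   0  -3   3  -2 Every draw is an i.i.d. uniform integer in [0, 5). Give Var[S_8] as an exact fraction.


Outcome values over d=0..4: [-3, 0, -3, 3, -2]
Σy = -5, Σy² = 31, M = 5
μ = -5/5 = -1,  σ² = 31/5 − (-1)² = 26/5
Independent increments: Var[S_8] = 8·σ² = 8·(26/5) = 208/5

208/5


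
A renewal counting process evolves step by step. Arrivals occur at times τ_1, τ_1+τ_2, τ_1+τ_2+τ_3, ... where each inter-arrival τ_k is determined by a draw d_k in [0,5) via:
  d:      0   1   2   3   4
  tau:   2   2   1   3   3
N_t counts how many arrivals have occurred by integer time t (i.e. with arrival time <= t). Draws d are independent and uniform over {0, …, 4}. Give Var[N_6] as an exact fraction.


96442814/244140625

Inter-arrival values over d=0..4: [2, 2, 1, 3, 3]
Each d has probability 1/5, so the pmf of τ is: f(1) = 1/5, f(2) = 2/5, f(3) = 2/5
Let p_n(j) = P(N_n = j), with p_0 = [1]. Condition on τ_1: p_n(0) = P(τ > n), and for j >= 1, p_n(j) = Σ_{k<=n} f(k)·p_{n−k}(j−1)
p_1 = [4/5, 1/5]  (j = 0..1)
p_2 = [2/5, 14/25, 1/25]  (j = 0..2)
p_3 = [0, 4/5, 24/125, 1/125]  (j = 0..3)
p_4 = [0, 12/25, 58/125, 34/625, 1/625]  (j = 0..4)
p_5 = [0, 4/25, 16/25, 116/625, 44/3125, 1/3125]  (j = 0..5)
p_6 = [0, 0, 68/125, 244/625, 194/3125, 54/15625, 1/15625]  (j = 0..6)
E[N_6] = Σ j·p_6(j) = 39456/15625;  E[N_6²] = Σ j²·p_6(j) = 105806/15625
Var[N_6] = 105806/15625 − (39456/15625)² = 96442814/244140625


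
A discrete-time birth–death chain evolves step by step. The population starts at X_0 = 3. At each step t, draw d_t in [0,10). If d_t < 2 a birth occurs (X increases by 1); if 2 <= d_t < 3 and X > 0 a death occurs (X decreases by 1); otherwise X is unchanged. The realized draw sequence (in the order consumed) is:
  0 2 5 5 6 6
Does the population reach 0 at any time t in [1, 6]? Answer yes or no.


t=0: X=3, d=0 → birth, X_1=4
t=1: X=4, d=2 → death, X_2=3
t=2: X=3, d=5 → hold, X_3=3
t=3: X=3, d=5 → hold, X_4=3
t=4: X=3, d=6 → hold, X_5=3
t=5: X=3, d=6 → hold, X_6=3

no


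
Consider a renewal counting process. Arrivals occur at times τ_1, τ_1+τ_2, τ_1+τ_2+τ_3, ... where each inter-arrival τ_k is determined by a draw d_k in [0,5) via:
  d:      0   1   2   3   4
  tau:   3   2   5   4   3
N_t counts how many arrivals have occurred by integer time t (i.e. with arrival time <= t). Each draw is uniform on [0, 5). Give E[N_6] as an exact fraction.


181/125

Inter-arrival values over d=0..4: [3, 2, 5, 4, 3]
Each d has probability 1/5, so the pmf of τ is: f(2) = 1/5, f(3) = 2/5, f(4) = 1/5, f(5) = 1/5
Renewal equation for m(n) = E[N_n]: condition on τ_1 = k (if k <= n, one arrival plus a fresh copy on the remaining n−k steps): m(n) = F(n) + Σ_{k<=n} f(k)·m(n−k), where F(n) = P(τ <= n) and m(0) = 0
m(1) = F(1) = 0
m(2) = F(2) = 1/5
m(3) = F(3) = 3/5
m(4) = F(4) + f(2)·m(2) = 4/5 + 1/5·1/5 = 21/25
m(5) = F(5) + f(2)·m(3) + f(3)·m(2) = 1 + 1/5·3/5 + 2/5·1/5 = 6/5
m(6) = F(6) + f(2)·m(4) + f(3)·m(3) + f(4)·m(2) = 1 + 1/5·21/25 + 2/5·3/5 + 1/5·1/5 = 181/125
E[N_6] = m(6) = 181/125


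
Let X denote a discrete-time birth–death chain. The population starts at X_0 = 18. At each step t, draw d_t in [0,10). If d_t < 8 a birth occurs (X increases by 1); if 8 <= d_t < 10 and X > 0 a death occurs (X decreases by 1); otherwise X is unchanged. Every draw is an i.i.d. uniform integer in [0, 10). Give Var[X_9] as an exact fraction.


X can drop by at most 1 per step and X_0 = 18 > T = 9, so X_t >= 18 − t >= 9 > 0 for every t <= 9: the floor at 0 (the 'and X > 0' condition) never binds. Hence X_9 = X_0 + Σ_{t<9} Y_t with i.i.d. increments Y_t = y(d_t) ∈ {+1, −1, 0}.
Outcome values over d=0..9: [1, 1, 1, 1, 1, 1, 1, 1, -1, -1]
Σy = 6, Σy² = 10, M = 10
μ = 6/10 = 3/5,  σ² = 10/10 − (3/5)² = 16/25
Independent increments: Var[X_9] = 9·σ² = 9·(16/25) = 144/25

144/25


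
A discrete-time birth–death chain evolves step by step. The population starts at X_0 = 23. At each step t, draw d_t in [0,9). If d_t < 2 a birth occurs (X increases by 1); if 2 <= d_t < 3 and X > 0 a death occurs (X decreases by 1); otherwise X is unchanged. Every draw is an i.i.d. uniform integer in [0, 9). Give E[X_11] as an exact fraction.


218/9

X can drop by at most 1 per step and X_0 = 23 > T = 11, so X_t >= 23 − t >= 12 > 0 for every t <= 11: the floor at 0 (the 'and X > 0' condition) never binds. Hence X_11 = X_0 + Σ_{t<11} Y_t with i.i.d. increments Y_t = y(d_t) ∈ {+1, −1, 0}.
Outcome values over d=0..8: [1, 1, -1, 0, 0, 0, 0, 0, 0]
Σy = 1, Σy² = 3, M = 9
μ = 1/9 = 1/9,  σ² = 3/9 − (1/9)² = 26/81
E[X_11] = 23 + 11·(1/9) = 218/9


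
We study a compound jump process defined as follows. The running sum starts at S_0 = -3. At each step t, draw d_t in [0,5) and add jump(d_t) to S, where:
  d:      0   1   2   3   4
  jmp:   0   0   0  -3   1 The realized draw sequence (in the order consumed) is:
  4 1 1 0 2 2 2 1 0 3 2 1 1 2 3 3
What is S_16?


t=0: S=-3, d=4, jump=1, S_1=-2
t=1: S=-2, d=1, jump=0, S_2=-2
t=2: S=-2, d=1, jump=0, S_3=-2
t=3: S=-2, d=0, jump=0, S_4=-2
t=4: S=-2, d=2, jump=0, S_5=-2
t=5: S=-2, d=2, jump=0, S_6=-2
t=6: S=-2, d=2, jump=0, S_7=-2
t=7: S=-2, d=1, jump=0, S_8=-2
t=8: S=-2, d=0, jump=0, S_9=-2
t=9: S=-2, d=3, jump=-3, S_10=-5
t=10: S=-5, d=2, jump=0, S_11=-5
t=11: S=-5, d=1, jump=0, S_12=-5
t=12: S=-5, d=1, jump=0, S_13=-5
t=13: S=-5, d=2, jump=0, S_14=-5
t=14: S=-5, d=3, jump=-3, S_15=-8
t=15: S=-8, d=3, jump=-3, S_16=-11

-11


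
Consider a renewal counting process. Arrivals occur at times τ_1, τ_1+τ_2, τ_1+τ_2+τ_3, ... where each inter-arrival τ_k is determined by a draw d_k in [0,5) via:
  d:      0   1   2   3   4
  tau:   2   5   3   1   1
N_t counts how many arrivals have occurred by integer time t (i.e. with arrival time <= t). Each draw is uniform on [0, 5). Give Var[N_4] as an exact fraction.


Inter-arrival values over d=0..4: [2, 5, 3, 1, 1]
Each d has probability 1/5, so the pmf of τ is: f(1) = 2/5, f(2) = 1/5, f(3) = 1/5, f(5) = 1/5
Let p_n(j) = P(N_n = j), with p_0 = [1]. Condition on τ_1: p_n(0) = P(τ > n), and for j >= 1, p_n(j) = Σ_{k<=n} f(k)·p_{n−k}(j−1)
p_1 = [3/5, 2/5]  (j = 0..1)
p_2 = [2/5, 11/25, 4/25]  (j = 0..2)
p_3 = [1/5, 12/25, 32/125, 8/125]  (j = 0..3)
p_4 = [1/5, 7/25, 9/25, 84/625, 16/625]  (j = 0..4)
E[N_4] = Σ j·p_4(j) = 941/625;  E[N_4²] = Σ j²·p_4(j) = 2087/625
Var[N_4] = 2087/625 − (941/625)² = 418894/390625

418894/390625


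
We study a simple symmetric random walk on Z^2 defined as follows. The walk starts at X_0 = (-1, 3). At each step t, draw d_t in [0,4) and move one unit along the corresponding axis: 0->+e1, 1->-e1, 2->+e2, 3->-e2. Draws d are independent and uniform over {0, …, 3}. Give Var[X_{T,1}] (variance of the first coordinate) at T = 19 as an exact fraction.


19/2

Outcome values over d=0..3: [1, -1, 0, 0]
Σy = 0, Σy² = 2, M = 4
μ = 0/4 = 0,  σ² = 2/4 − (0)² = 1/2
Independent increments: Var[X_19] = 19·σ² = 19·(1/2) = 19/2


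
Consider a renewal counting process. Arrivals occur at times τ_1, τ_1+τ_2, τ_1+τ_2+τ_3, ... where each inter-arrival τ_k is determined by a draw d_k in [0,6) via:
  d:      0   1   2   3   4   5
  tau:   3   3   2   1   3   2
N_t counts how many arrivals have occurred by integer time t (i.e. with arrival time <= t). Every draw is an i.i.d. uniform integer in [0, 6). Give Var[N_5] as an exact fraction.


Inter-arrival values over d=0..5: [3, 3, 2, 1, 3, 2]
Each d has probability 1/6, so the pmf of τ is: f(1) = 1/6, f(2) = 1/3, f(3) = 1/2
Let p_n(j) = P(N_n = j), with p_0 = [1]. Condition on τ_1: p_n(0) = P(τ > n), and for j >= 1, p_n(j) = Σ_{k<=n} f(k)·p_{n−k}(j−1)
p_1 = [5/6, 1/6]  (j = 0..1)
p_2 = [1/2, 17/36, 1/36]  (j = 0..2)
p_3 = [0, 31/36, 29/216, 1/216]  (j = 0..3)
p_4 = [0, 7/12, 83/216, 41/1296, 1/1296]  (j = 0..4)
p_5 = [0, 1/4, 67/108, 53/432, 53/7776, 1/7776]  (j = 0..5)
E[N_5] = Σ j·p_5(j) = 14671/7776;  E[N_5²] = Σ j²·p_5(j) = 379/96
Var[N_5] = 379/96 − (14671/7776)² = 23477183/60466176

23477183/60466176


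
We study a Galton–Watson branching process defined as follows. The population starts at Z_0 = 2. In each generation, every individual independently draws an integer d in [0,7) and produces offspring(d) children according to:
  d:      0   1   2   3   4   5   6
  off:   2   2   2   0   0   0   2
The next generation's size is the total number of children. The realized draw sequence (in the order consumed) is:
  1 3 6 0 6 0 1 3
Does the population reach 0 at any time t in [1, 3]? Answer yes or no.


no

gen 0: Z_0=2, draws=[1, 3], offspring=[2, 0], Z_1=2
gen 1: Z_1=2, draws=[6, 0], offspring=[2, 2], Z_2=4
gen 2: Z_2=4, draws=[6, 0, 1, 3], offspring=[2, 2, 2, 0], Z_3=6


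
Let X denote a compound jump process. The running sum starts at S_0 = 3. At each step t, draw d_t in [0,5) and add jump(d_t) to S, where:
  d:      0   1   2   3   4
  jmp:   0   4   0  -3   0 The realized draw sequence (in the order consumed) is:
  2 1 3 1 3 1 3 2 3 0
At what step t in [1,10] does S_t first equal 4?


t=0: S=3, d=2, jump=0, S_1=3
t=1: S=3, d=1, jump=4, S_2=7
t=2: S=7, d=3, jump=-3, S_3=4
t=3: S=4, d=1, jump=4, S_4=8
t=4: S=8, d=3, jump=-3, S_5=5
t=5: S=5, d=1, jump=4, S_6=9
t=6: S=9, d=3, jump=-3, S_7=6
t=7: S=6, d=2, jump=0, S_8=6
t=8: S=6, d=3, jump=-3, S_9=3
t=9: S=3, d=0, jump=0, S_10=3

3


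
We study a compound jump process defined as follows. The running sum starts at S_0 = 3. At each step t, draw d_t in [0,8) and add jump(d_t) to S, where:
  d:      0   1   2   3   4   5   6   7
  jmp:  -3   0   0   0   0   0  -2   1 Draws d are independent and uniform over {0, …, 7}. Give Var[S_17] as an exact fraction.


51/2

Outcome values over d=0..7: [-3, 0, 0, 0, 0, 0, -2, 1]
Σy = -4, Σy² = 14, M = 8
μ = -4/8 = -1/2,  σ² = 14/8 − (-1/2)² = 3/2
Independent increments: Var[S_17] = 17·σ² = 17·(3/2) = 51/2


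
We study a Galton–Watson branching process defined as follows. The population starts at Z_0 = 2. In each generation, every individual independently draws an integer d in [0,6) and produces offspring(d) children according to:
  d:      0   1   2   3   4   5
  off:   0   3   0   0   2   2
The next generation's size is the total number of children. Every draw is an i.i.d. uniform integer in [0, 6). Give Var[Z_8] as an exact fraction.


178309252054115/1410554953728

Outcome values over d=0..5: [0, 3, 0, 0, 2, 2]
Σy = 7, Σy² = 17, M = 6
μ = 7/6 = 7/6,  σ² = 17/6 − (7/6)² = 53/36
V_0 = 0, E_0 = 2
V_1 = 53/36·E_0 + (7/6)²·V_0 = 53/18;  E_1 = 7/3
V_2 = 53/36·E_1 + (7/6)²·V_1 = 4823/648;  E_2 = 49/18
V_3 = 53/36·E_2 + (7/6)²·V_2 = 329819/23328;  E_3 = 343/108
V_4 = 53/36·E_3 + (7/6)²·V_3 = 20087795/839808;  E_4 = 2401/648
V_5 = 53/36·E_4 + (7/6)²·V_4 = 1149221843/30233088;  E_5 = 16807/3888
V_6 = 53/36·E_5 + (7/6)²·V_5 = 63238505603/1088391168;  E_6 = 117649/23328
V_7 = 53/36·E_6 + (7/6)²·V_6 = 3389605456979/39182082048;  E_7 = 823543/139968
V_8 = 53/36·E_7 + (7/6)²·V_7 = 178309252054115/1410554953728;  E_8 = 5764801/839808


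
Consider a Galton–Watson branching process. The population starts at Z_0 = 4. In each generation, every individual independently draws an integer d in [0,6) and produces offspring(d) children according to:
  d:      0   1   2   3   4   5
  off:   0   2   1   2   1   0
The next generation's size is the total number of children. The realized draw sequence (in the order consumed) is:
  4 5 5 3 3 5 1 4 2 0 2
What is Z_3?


3

gen 0: Z_0=4, draws=[4, 5, 5, 3], offspring=[1, 0, 0, 2], Z_1=3
gen 1: Z_1=3, draws=[3, 5, 1], offspring=[2, 0, 2], Z_2=4
gen 2: Z_2=4, draws=[4, 2, 0, 2], offspring=[1, 1, 0, 1], Z_3=3


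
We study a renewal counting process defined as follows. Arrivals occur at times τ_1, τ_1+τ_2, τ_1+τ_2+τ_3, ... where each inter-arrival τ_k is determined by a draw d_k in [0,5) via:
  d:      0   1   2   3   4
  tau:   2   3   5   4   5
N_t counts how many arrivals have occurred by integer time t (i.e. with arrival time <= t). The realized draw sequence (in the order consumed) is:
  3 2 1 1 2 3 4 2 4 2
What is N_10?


2

draw d_1=3: τ_1=4, arrival time A_1=4
draw d_2=2: τ_2=5, arrival time A_2=9
draw d_3=1: τ_3=3, arrival time A_3=12
draw d_4=1: τ_4=3, arrival time A_4=15
draw d_5=2: τ_5=5, arrival time A_5=20
draw d_6=3: τ_6=4, arrival time A_6=24
draw d_7=4: τ_7=5, arrival time A_7=29
draw d_8=2: τ_8=5, arrival time A_8=34
draw d_9=4: τ_9=5, arrival time A_9=39
draw d_10=2: τ_10=5, arrival time A_10=44
N_t over t=0..10: 0:0 1:0 2:0 3:0 4:1 5:1 6:1 7:1 8:1 9:2 10:2


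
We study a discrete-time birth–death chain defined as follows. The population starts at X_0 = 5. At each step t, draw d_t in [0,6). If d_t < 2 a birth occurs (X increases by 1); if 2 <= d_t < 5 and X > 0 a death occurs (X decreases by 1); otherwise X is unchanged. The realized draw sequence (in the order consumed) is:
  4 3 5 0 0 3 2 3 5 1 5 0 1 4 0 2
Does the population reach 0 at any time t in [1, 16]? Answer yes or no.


t=0: X=5, d=4 → death, X_1=4
t=1: X=4, d=3 → death, X_2=3
t=2: X=3, d=5 → hold, X_3=3
t=3: X=3, d=0 → birth, X_4=4
t=4: X=4, d=0 → birth, X_5=5
t=5: X=5, d=3 → death, X_6=4
t=6: X=4, d=2 → death, X_7=3
t=7: X=3, d=3 → death, X_8=2
t=8: X=2, d=5 → hold, X_9=2
t=9: X=2, d=1 → birth, X_10=3
t=10: X=3, d=5 → hold, X_11=3
t=11: X=3, d=0 → birth, X_12=4
t=12: X=4, d=1 → birth, X_13=5
t=13: X=5, d=4 → death, X_14=4
t=14: X=4, d=0 → birth, X_15=5
t=15: X=5, d=2 → death, X_16=4

no


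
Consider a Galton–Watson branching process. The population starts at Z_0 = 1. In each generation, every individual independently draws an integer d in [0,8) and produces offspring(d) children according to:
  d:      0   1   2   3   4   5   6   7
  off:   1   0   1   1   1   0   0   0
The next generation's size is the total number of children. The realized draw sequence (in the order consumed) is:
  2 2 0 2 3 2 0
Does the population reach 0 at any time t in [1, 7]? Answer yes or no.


no

gen 0: Z_0=1, draws=[2], offspring=[1], Z_1=1
gen 1: Z_1=1, draws=[2], offspring=[1], Z_2=1
gen 2: Z_2=1, draws=[0], offspring=[1], Z_3=1
gen 3: Z_3=1, draws=[2], offspring=[1], Z_4=1
gen 4: Z_4=1, draws=[3], offspring=[1], Z_5=1
gen 5: Z_5=1, draws=[2], offspring=[1], Z_6=1
gen 6: Z_6=1, draws=[0], offspring=[1], Z_7=1


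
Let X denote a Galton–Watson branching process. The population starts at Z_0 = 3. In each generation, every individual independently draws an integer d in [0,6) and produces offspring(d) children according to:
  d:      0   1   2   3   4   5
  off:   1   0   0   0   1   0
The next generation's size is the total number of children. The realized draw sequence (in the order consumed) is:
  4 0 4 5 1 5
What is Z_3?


0

gen 0: Z_0=3, draws=[4, 0, 4], offspring=[1, 1, 1], Z_1=3
gen 1: Z_1=3, draws=[5, 1, 5], offspring=[0, 0, 0], Z_2=0
gen 2: Z_2=0, draws=[], offspring=[], Z_3=0


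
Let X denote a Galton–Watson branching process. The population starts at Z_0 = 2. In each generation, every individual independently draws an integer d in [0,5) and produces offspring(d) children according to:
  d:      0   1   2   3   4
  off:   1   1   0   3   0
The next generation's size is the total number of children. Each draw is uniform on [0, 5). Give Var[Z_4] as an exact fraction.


Outcome values over d=0..4: [1, 1, 0, 3, 0]
Σy = 5, Σy² = 11, M = 5
μ = 5/5 = 1,  σ² = 11/5 − (1)² = 6/5
V_0 = 0, E_0 = 2
V_1 = 6/5·E_0 + (1)²·V_0 = 12/5;  E_1 = 2
V_2 = 6/5·E_1 + (1)²·V_1 = 24/5;  E_2 = 2
V_3 = 6/5·E_2 + (1)²·V_2 = 36/5;  E_3 = 2
V_4 = 6/5·E_3 + (1)²·V_3 = 48/5;  E_4 = 2

48/5


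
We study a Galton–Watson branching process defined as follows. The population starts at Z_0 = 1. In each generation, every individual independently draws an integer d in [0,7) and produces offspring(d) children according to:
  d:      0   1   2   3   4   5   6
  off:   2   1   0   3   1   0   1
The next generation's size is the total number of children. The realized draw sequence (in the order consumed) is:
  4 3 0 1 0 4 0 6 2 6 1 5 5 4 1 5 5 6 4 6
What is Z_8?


1

gen 0: Z_0=1, draws=[4], offspring=[1], Z_1=1
gen 1: Z_1=1, draws=[3], offspring=[3], Z_2=3
gen 2: Z_2=3, draws=[0, 1, 0], offspring=[2, 1, 2], Z_3=5
gen 3: Z_3=5, draws=[4, 0, 6, 2, 6], offspring=[1, 2, 1, 0, 1], Z_4=5
gen 4: Z_4=5, draws=[1, 5, 5, 4, 1], offspring=[1, 0, 0, 1, 1], Z_5=3
gen 5: Z_5=3, draws=[5, 5, 6], offspring=[0, 0, 1], Z_6=1
gen 6: Z_6=1, draws=[4], offspring=[1], Z_7=1
gen 7: Z_7=1, draws=[6], offspring=[1], Z_8=1


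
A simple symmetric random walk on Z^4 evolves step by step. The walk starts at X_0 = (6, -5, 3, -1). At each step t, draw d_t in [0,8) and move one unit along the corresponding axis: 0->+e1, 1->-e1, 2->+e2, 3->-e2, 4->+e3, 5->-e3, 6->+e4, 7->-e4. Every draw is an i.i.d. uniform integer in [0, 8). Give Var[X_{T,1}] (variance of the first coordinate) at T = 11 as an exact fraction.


11/4

Outcome values over d=0..7: [1, -1, 0, 0, 0, 0, 0, 0]
Σy = 0, Σy² = 2, M = 8
μ = 0/8 = 0,  σ² = 2/8 − (0)² = 1/4
Independent increments: Var[X_11] = 11·σ² = 11·(1/4) = 11/4


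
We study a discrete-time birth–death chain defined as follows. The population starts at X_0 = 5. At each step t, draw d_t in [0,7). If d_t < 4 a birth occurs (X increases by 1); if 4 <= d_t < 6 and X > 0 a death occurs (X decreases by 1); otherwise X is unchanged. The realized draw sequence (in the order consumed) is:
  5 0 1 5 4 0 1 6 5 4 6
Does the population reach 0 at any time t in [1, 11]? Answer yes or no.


t=0: X=5, d=5 → death, X_1=4
t=1: X=4, d=0 → birth, X_2=5
t=2: X=5, d=1 → birth, X_3=6
t=3: X=6, d=5 → death, X_4=5
t=4: X=5, d=4 → death, X_5=4
t=5: X=4, d=0 → birth, X_6=5
t=6: X=5, d=1 → birth, X_7=6
t=7: X=6, d=6 → hold, X_8=6
t=8: X=6, d=5 → death, X_9=5
t=9: X=5, d=4 → death, X_10=4
t=10: X=4, d=6 → hold, X_11=4

no


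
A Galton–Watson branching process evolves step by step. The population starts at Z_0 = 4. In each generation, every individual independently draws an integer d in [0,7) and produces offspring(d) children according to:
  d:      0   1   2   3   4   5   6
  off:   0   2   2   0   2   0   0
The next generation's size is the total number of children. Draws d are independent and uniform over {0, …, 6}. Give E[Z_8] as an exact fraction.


Outcome values over d=0..6: [0, 2, 2, 0, 2, 0, 0]
Σy = 6, Σy² = 12, M = 7
μ = 6/7 = 6/7,  σ² = 12/7 − (6/7)² = 48/49
E[Z_0] = 4
E[Z_1] = 6/7·E[Z_0] = 24/7
E[Z_2] = 6/7·E[Z_1] = 144/49
E[Z_3] = 6/7·E[Z_2] = 864/343
E[Z_4] = 6/7·E[Z_3] = 5184/2401
E[Z_5] = 6/7·E[Z_4] = 31104/16807
E[Z_6] = 6/7·E[Z_5] = 186624/117649
E[Z_7] = 6/7·E[Z_6] = 1119744/823543
E[Z_8] = 6/7·E[Z_7] = 6718464/5764801

6718464/5764801


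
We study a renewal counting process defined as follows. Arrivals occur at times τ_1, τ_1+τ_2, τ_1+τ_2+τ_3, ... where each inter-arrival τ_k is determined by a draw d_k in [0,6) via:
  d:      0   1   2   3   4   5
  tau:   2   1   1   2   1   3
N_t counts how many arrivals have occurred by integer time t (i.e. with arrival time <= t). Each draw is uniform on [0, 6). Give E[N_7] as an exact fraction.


4723/1152

Inter-arrival values over d=0..5: [2, 1, 1, 2, 1, 3]
Each d has probability 1/6, so the pmf of τ is: f(1) = 1/2, f(2) = 1/3, f(3) = 1/6
Renewal equation for m(n) = E[N_n]: condition on τ_1 = k (if k <= n, one arrival plus a fresh copy on the remaining n−k steps): m(n) = F(n) + Σ_{k<=n} f(k)·m(n−k), where F(n) = P(τ <= n) and m(0) = 0
m(1) = F(1) = 1/2
m(2) = F(2) + f(1)·m(1) = 5/6 + 1/2·1/2 = 13/12
m(3) = F(3) + f(1)·m(2) + f(2)·m(1) = 1 + 1/2·13/12 + 1/3·1/2 = 41/24
m(4) = F(4) + f(1)·m(3) + f(2)·m(2) + f(3)·m(1) = 1 + 1/2·41/24 + 1/3·13/12 + 1/6·1/2 = 331/144
m(5) = F(5) + f(1)·m(4) + f(2)·m(3) + f(3)·m(2) = 1 + 1/2·331/144 + 1/3·41/24 + 1/6·13/12 = 835/288
m(6) = F(6) + f(1)·m(5) + f(2)·m(4) + f(3)·m(3) = 1 + 1/2·835/288 + 1/3·331/144 + 1/6·41/24 = 6049/1728
m(7) = F(7) + f(1)·m(6) + f(2)·m(5) + f(3)·m(4) = 1 + 1/2·6049/1728 + 1/3·835/288 + 1/6·331/144 = 4723/1152
E[N_7] = m(7) = 4723/1152


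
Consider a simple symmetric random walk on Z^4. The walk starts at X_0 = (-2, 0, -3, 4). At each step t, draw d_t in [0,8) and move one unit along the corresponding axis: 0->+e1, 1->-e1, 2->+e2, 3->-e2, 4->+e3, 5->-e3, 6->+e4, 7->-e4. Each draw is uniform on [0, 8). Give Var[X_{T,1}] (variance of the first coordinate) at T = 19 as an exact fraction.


Outcome values over d=0..7: [1, -1, 0, 0, 0, 0, 0, 0]
Σy = 0, Σy² = 2, M = 8
μ = 0/8 = 0,  σ² = 2/8 − (0)² = 1/4
Independent increments: Var[X_19] = 19·σ² = 19·(1/4) = 19/4

19/4


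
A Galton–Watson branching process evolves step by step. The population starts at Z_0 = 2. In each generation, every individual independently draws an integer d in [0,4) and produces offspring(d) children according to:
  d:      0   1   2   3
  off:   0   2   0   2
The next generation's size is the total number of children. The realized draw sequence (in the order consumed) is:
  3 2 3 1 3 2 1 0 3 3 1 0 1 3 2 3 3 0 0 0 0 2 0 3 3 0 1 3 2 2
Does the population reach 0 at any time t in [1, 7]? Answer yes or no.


no

gen 0: Z_0=2, draws=[3, 2], offspring=[2, 0], Z_1=2
gen 1: Z_1=2, draws=[3, 1], offspring=[2, 2], Z_2=4
gen 2: Z_2=4, draws=[3, 2, 1, 0], offspring=[2, 0, 2, 0], Z_3=4
gen 3: Z_3=4, draws=[3, 3, 1, 0], offspring=[2, 2, 2, 0], Z_4=6
gen 4: Z_4=6, draws=[1, 3, 2, 3, 3, 0], offspring=[2, 2, 0, 2, 2, 0], Z_5=8
gen 5: Z_5=8, draws=[0, 0, 0, 2, 0, 3, 3, 0], offspring=[0, 0, 0, 0, 0, 2, 2, 0], Z_6=4
gen 6: Z_6=4, draws=[1, 3, 2, 2], offspring=[2, 2, 0, 0], Z_7=4


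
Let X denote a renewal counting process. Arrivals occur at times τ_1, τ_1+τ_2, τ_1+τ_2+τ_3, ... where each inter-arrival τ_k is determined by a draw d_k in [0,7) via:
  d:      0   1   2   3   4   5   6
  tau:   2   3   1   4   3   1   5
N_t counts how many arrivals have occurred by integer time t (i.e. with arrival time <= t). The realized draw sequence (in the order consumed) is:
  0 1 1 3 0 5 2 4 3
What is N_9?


3

draw d_1=0: τ_1=2, arrival time A_1=2
draw d_2=1: τ_2=3, arrival time A_2=5
draw d_3=1: τ_3=3, arrival time A_3=8
draw d_4=3: τ_4=4, arrival time A_4=12
draw d_5=0: τ_5=2, arrival time A_5=14
draw d_6=5: τ_6=1, arrival time A_6=15
draw d_7=2: τ_7=1, arrival time A_7=16
draw d_8=4: τ_8=3, arrival time A_8=19
draw d_9=3: τ_9=4, arrival time A_9=23
N_t over t=0..9: 0:0 1:0 2:1 3:1 4:1 5:2 6:2 7:2 8:3 9:3


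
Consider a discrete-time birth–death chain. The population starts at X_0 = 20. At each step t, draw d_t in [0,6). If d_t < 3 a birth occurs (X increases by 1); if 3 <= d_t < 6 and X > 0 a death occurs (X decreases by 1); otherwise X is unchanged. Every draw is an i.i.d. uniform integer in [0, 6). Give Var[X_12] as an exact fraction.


X can drop by at most 1 per step and X_0 = 20 > T = 12, so X_t >= 20 − t >= 8 > 0 for every t <= 12: the floor at 0 (the 'and X > 0' condition) never binds. Hence X_12 = X_0 + Σ_{t<12} Y_t with i.i.d. increments Y_t = y(d_t) ∈ {+1, −1, 0}.
Outcome values over d=0..5: [1, 1, 1, -1, -1, -1]
Σy = 0, Σy² = 6, M = 6
μ = 0/6 = 0,  σ² = 6/6 − (0)² = 1
Independent increments: Var[X_12] = 12·σ² = 12·(1) = 12

12


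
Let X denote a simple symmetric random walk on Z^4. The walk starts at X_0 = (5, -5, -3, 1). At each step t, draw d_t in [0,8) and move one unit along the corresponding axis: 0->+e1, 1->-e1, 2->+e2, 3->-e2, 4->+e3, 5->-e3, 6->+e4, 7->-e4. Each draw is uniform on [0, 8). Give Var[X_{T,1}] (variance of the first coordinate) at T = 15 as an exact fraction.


15/4

Outcome values over d=0..7: [1, -1, 0, 0, 0, 0, 0, 0]
Σy = 0, Σy² = 2, M = 8
μ = 0/8 = 0,  σ² = 2/8 − (0)² = 1/4
Independent increments: Var[X_15] = 15·σ² = 15·(1/4) = 15/4


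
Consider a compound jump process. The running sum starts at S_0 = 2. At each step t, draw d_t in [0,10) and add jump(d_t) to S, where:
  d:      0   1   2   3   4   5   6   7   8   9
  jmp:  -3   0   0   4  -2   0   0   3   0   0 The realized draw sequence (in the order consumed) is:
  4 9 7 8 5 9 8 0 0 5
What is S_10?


-3

t=0: S=2, d=4, jump=-2, S_1=0
t=1: S=0, d=9, jump=0, S_2=0
t=2: S=0, d=7, jump=3, S_3=3
t=3: S=3, d=8, jump=0, S_4=3
t=4: S=3, d=5, jump=0, S_5=3
t=5: S=3, d=9, jump=0, S_6=3
t=6: S=3, d=8, jump=0, S_7=3
t=7: S=3, d=0, jump=-3, S_8=0
t=8: S=0, d=0, jump=-3, S_9=-3
t=9: S=-3, d=5, jump=0, S_10=-3


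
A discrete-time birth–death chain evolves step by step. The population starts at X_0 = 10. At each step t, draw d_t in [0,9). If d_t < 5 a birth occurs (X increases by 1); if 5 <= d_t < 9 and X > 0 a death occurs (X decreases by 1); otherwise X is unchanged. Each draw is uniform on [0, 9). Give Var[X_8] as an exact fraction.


640/81

X can drop by at most 1 per step and X_0 = 10 > T = 8, so X_t >= 10 − t >= 2 > 0 for every t <= 8: the floor at 0 (the 'and X > 0' condition) never binds. Hence X_8 = X_0 + Σ_{t<8} Y_t with i.i.d. increments Y_t = y(d_t) ∈ {+1, −1, 0}.
Outcome values over d=0..8: [1, 1, 1, 1, 1, -1, -1, -1, -1]
Σy = 1, Σy² = 9, M = 9
μ = 1/9 = 1/9,  σ² = 9/9 − (1/9)² = 80/81
Independent increments: Var[X_8] = 8·σ² = 8·(80/81) = 640/81


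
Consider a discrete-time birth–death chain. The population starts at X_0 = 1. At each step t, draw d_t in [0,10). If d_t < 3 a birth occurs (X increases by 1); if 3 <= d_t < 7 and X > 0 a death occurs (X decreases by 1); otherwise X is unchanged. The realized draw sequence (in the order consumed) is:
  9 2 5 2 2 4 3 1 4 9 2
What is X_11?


t=0: X=1, d=9 → hold, X_1=1
t=1: X=1, d=2 → birth, X_2=2
t=2: X=2, d=5 → death, X_3=1
t=3: X=1, d=2 → birth, X_4=2
t=4: X=2, d=2 → birth, X_5=3
t=5: X=3, d=4 → death, X_6=2
t=6: X=2, d=3 → death, X_7=1
t=7: X=1, d=1 → birth, X_8=2
t=8: X=2, d=4 → death, X_9=1
t=9: X=1, d=9 → hold, X_10=1
t=10: X=1, d=2 → birth, X_11=2

2


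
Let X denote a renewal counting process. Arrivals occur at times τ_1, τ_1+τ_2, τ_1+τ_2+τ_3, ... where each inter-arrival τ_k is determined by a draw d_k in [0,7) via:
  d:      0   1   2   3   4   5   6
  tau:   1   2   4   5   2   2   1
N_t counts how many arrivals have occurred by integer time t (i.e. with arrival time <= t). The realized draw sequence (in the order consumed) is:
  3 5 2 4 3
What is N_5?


1

draw d_1=3: τ_1=5, arrival time A_1=5
draw d_2=5: τ_2=2, arrival time A_2=7
draw d_3=2: τ_3=4, arrival time A_3=11
draw d_4=4: τ_4=2, arrival time A_4=13
draw d_5=3: τ_5=5, arrival time A_5=18
N_t over t=0..5: 0:0 1:0 2:0 3:0 4:0 5:1


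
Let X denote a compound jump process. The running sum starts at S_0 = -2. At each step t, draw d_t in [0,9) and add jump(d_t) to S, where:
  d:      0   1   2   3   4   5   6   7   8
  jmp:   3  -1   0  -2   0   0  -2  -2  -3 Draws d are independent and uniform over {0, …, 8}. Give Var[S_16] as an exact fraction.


Outcome values over d=0..8: [3, -1, 0, -2, 0, 0, -2, -2, -3]
Σy = -7, Σy² = 31, M = 9
μ = -7/9 = -7/9,  σ² = 31/9 − (-7/9)² = 230/81
Independent increments: Var[S_16] = 16·σ² = 16·(230/81) = 3680/81

3680/81


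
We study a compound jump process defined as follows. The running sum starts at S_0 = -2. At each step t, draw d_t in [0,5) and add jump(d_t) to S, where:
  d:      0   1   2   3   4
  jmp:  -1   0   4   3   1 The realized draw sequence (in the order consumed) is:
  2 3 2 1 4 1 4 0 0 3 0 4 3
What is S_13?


t=0: S=-2, d=2, jump=4, S_1=2
t=1: S=2, d=3, jump=3, S_2=5
t=2: S=5, d=2, jump=4, S_3=9
t=3: S=9, d=1, jump=0, S_4=9
t=4: S=9, d=4, jump=1, S_5=10
t=5: S=10, d=1, jump=0, S_6=10
t=6: S=10, d=4, jump=1, S_7=11
t=7: S=11, d=0, jump=-1, S_8=10
t=8: S=10, d=0, jump=-1, S_9=9
t=9: S=9, d=3, jump=3, S_10=12
t=10: S=12, d=0, jump=-1, S_11=11
t=11: S=11, d=4, jump=1, S_12=12
t=12: S=12, d=3, jump=3, S_13=15

15


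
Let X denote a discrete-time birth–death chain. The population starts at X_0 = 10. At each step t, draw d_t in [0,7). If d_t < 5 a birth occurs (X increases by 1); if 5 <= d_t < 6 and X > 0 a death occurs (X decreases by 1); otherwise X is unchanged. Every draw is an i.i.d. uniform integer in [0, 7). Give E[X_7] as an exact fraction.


14

X can drop by at most 1 per step and X_0 = 10 > T = 7, so X_t >= 10 − t >= 3 > 0 for every t <= 7: the floor at 0 (the 'and X > 0' condition) never binds. Hence X_7 = X_0 + Σ_{t<7} Y_t with i.i.d. increments Y_t = y(d_t) ∈ {+1, −1, 0}.
Outcome values over d=0..6: [1, 1, 1, 1, 1, -1, 0]
Σy = 4, Σy² = 6, M = 7
μ = 4/7 = 4/7,  σ² = 6/7 − (4/7)² = 26/49
E[X_7] = 10 + 7·(4/7) = 14


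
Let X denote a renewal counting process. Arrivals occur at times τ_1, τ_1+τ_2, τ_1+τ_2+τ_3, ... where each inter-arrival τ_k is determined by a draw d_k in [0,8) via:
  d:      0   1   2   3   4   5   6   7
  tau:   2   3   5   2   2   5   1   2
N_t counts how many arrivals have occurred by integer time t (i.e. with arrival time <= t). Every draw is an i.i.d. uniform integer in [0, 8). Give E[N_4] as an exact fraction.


4905/4096

Inter-arrival values over d=0..7: [2, 3, 5, 2, 2, 5, 1, 2]
Each d has probability 1/8, so the pmf of τ is: f(1) = 1/8, f(2) = 1/2, f(3) = 1/8, f(5) = 1/4
Renewal equation for m(n) = E[N_n]: condition on τ_1 = k (if k <= n, one arrival plus a fresh copy on the remaining n−k steps): m(n) = F(n) + Σ_{k<=n} f(k)·m(n−k), where F(n) = P(τ <= n) and m(0) = 0
m(1) = F(1) = 1/8
m(2) = F(2) + f(1)·m(1) = 5/8 + 1/8·1/8 = 41/64
m(3) = F(3) + f(1)·m(2) + f(2)·m(1) = 3/4 + 1/8·41/64 + 1/2·1/8 = 457/512
m(4) = F(4) + f(1)·m(3) + f(2)·m(2) + f(3)·m(1) = 3/4 + 1/8·457/512 + 1/2·41/64 + 1/8·1/8 = 4905/4096
E[N_4] = m(4) = 4905/4096


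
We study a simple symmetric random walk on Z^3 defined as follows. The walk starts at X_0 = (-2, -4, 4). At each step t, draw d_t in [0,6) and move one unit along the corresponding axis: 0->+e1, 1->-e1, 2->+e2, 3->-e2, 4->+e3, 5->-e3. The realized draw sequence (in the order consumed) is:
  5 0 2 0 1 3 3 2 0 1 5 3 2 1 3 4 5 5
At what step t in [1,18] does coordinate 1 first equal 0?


4

t=0: X=(-2, -4, 4), d=5 → -e3, X_1=(-2, -4, 3)
t=1: X=(-2, -4, 3), d=0 → +e1, X_2=(-1, -4, 3)
t=2: X=(-1, -4, 3), d=2 → +e2, X_3=(-1, -3, 3)
t=3: X=(-1, -3, 3), d=0 → +e1, X_4=(0, -3, 3)
t=4: X=(0, -3, 3), d=1 → -e1, X_5=(-1, -3, 3)
t=5: X=(-1, -3, 3), d=3 → -e2, X_6=(-1, -4, 3)
t=6: X=(-1, -4, 3), d=3 → -e2, X_7=(-1, -5, 3)
t=7: X=(-1, -5, 3), d=2 → +e2, X_8=(-1, -4, 3)
t=8: X=(-1, -4, 3), d=0 → +e1, X_9=(0, -4, 3)
t=9: X=(0, -4, 3), d=1 → -e1, X_10=(-1, -4, 3)
t=10: X=(-1, -4, 3), d=5 → -e3, X_11=(-1, -4, 2)
t=11: X=(-1, -4, 2), d=3 → -e2, X_12=(-1, -5, 2)
t=12: X=(-1, -5, 2), d=2 → +e2, X_13=(-1, -4, 2)
t=13: X=(-1, -4, 2), d=1 → -e1, X_14=(-2, -4, 2)
t=14: X=(-2, -4, 2), d=3 → -e2, X_15=(-2, -5, 2)
t=15: X=(-2, -5, 2), d=4 → +e3, X_16=(-2, -5, 3)
t=16: X=(-2, -5, 3), d=5 → -e3, X_17=(-2, -5, 2)
t=17: X=(-2, -5, 2), d=5 → -e3, X_18=(-2, -5, 1)


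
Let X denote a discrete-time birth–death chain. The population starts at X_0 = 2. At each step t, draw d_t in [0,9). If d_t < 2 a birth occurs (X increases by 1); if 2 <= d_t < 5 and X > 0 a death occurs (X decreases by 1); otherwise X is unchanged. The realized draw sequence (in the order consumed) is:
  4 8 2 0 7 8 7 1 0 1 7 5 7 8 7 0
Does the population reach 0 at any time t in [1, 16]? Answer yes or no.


yes

t=0: X=2, d=4 → death, X_1=1
t=1: X=1, d=8 → hold, X_2=1
t=2: X=1, d=2 → death, X_3=0
t=3: X=0, d=0 → birth, X_4=1
t=4: X=1, d=7 → hold, X_5=1
t=5: X=1, d=8 → hold, X_6=1
t=6: X=1, d=7 → hold, X_7=1
t=7: X=1, d=1 → birth, X_8=2
t=8: X=2, d=0 → birth, X_9=3
t=9: X=3, d=1 → birth, X_10=4
t=10: X=4, d=7 → hold, X_11=4
t=11: X=4, d=5 → hold, X_12=4
t=12: X=4, d=7 → hold, X_13=4
t=13: X=4, d=8 → hold, X_14=4
t=14: X=4, d=7 → hold, X_15=4
t=15: X=4, d=0 → birth, X_16=5


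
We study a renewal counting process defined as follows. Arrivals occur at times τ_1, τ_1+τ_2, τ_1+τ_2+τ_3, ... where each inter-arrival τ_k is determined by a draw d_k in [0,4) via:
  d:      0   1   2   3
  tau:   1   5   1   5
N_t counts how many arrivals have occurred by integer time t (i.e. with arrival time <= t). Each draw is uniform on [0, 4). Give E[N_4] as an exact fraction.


Inter-arrival values over d=0..3: [1, 5, 1, 5]
Each d has probability 1/4, so the pmf of τ is: f(1) = 1/2, f(5) = 1/2
Renewal equation for m(n) = E[N_n]: condition on τ_1 = k (if k <= n, one arrival plus a fresh copy on the remaining n−k steps): m(n) = F(n) + Σ_{k<=n} f(k)·m(n−k), where F(n) = P(τ <= n) and m(0) = 0
m(1) = F(1) = 1/2
m(2) = F(2) + f(1)·m(1) = 1/2 + 1/2·1/2 = 3/4
m(3) = F(3) + f(1)·m(2) = 1/2 + 1/2·3/4 = 7/8
m(4) = F(4) + f(1)·m(3) = 1/2 + 1/2·7/8 = 15/16
E[N_4] = m(4) = 15/16

15/16
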